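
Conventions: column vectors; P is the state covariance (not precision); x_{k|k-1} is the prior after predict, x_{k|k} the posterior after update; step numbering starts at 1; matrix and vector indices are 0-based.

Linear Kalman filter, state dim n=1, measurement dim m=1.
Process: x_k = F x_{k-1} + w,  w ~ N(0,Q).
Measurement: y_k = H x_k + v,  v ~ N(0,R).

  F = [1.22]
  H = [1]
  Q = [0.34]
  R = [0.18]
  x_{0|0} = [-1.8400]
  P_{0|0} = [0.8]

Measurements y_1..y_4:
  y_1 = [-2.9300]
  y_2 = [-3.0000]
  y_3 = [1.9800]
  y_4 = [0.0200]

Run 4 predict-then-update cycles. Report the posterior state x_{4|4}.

step 1: x^-=[-2.2448]  P^-=[1.5307]  S=[1.7107]  K=[0.8948]  nu=[-0.6852]  x^+=[-2.8579]  P^+=[0.1611]
step 2: x^-=[-3.4866]  P^-=[0.5797]  S=[0.7597]  K=[0.7631]  nu=[0.4866]  x^+=[-3.1153]  P^+=[0.1374]
step 3: x^-=[-3.8007]  P^-=[0.5444]  S=[0.7244]  K=[0.7515]  nu=[5.7807]  x^+=[0.5437]  P^+=[0.1353]
step 4: x^-=[0.6633]  P^-=[0.5413]  S=[0.7213]  K=[0.7505]  nu=[-0.6433]  x^+=[0.1805]  P^+=[0.1351]

x_post = [0.1805]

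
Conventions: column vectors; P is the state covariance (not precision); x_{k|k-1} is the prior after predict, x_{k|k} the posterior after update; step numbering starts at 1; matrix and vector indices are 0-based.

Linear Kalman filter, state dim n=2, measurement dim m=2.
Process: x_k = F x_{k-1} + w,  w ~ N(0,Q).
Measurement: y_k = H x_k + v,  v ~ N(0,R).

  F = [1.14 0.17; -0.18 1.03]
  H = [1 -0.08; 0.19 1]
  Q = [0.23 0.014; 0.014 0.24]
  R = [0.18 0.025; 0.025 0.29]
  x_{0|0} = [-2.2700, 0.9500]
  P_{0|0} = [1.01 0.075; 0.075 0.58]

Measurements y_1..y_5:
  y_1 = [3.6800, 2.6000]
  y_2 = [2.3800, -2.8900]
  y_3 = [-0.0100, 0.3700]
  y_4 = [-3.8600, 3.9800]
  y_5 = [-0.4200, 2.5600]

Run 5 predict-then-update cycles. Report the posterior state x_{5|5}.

step 1: x^-=[-2.4263, 1.3871]  P^-=[1.5884 -0.0059; -0.0059 0.8602]  S=[1.7749 0.2521; 0.2521 1.2053]  K=[0.8867 0.0600; -0.1478 0.7437]  nu=[6.2173, 1.6739]  x^+=[3.1869, 1.7133]  P^+=[0.1618 0.0088; 0.0088 0.2103]
step 2: x^-=[3.9243, 1.1910]  P^-=[0.4498 0.0277; 0.0277 0.4651]  S=[0.6283 0.1005; 0.1005 0.7818]  K=[0.7036 0.0543; -0.1137 0.6162]  nu=[-1.4491, -4.8266]  x^+=[2.6428, -1.6184]  P^+=[0.1287 0.0089; 0.0089 0.1742]
step 3: x^-=[2.7377, -2.1427]  P^-=[0.4058 0.0282; 0.0282 0.4257]  S=[0.5840 0.0958; 0.0958 0.7410]  K=[0.6821 0.0539; -0.1077 0.5956]  nu=[-2.9191, 1.9925]  x^+=[0.8539, -0.6415]  P^+=[0.1248 0.0090; 0.0090 0.1683]
step 4: x^-=[0.8644, -0.8145]  P^-=[0.4006 0.0281; 0.0281 0.4193]  S=[0.5788 0.0952; 0.0952 0.7344]  K=[0.6794 0.0538; -0.1068 0.5920]  nu=[-4.7896, 4.6302]  x^+=[-2.1405, 2.4384]  P^+=[0.1244 0.0090; 0.0090 0.1673]
step 5: x^-=[-2.0257, 2.8969]  P^-=[0.3999 0.0280; 0.0280 0.4182]  S=[0.5781 0.0951; 0.0951 0.7333]  K=[0.6790 0.0537; -0.1067 0.5914]  nu=[1.8374, 0.0480]  x^+=[-0.7754, 2.7292]  P^+=[0.1243 0.0089; 0.0089 0.1671]

x_post = [-0.7754, 2.7292]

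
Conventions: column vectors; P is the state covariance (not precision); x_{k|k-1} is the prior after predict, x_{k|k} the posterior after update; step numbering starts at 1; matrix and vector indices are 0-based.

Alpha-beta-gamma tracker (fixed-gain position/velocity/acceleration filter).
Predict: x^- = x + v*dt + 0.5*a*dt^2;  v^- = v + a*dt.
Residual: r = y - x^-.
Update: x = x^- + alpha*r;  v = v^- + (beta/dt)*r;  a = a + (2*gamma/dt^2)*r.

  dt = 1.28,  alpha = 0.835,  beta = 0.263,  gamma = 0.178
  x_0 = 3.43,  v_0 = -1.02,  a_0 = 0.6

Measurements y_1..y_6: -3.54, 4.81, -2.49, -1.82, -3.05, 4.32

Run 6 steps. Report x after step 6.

x_post = 3.0262

step 1: x_pred=2.6159  r=-6.1559  x^+=-2.5243  v^+=-1.5168  a^+=-0.7376
step 2: x_pred=-5.0701  r=9.8801  x^+=3.1798  v^+=-0.4309  a^+=1.4092
step 3: x_pred=3.7826  r=-6.2726  x^+=-1.4550  v^+=0.0840  a^+=0.0463
step 4: x_pred=-1.3096  r=-0.5104  x^+=-1.7358  v^+=0.0384  a^+=-0.0647
step 5: x_pred=-1.7396  r=-1.3104  x^+=-2.8338  v^+=-0.3136  a^+=-0.3494
step 6: x_pred=-3.5215  r=7.8415  x^+=3.0262  v^+=0.8503  a^+=1.3545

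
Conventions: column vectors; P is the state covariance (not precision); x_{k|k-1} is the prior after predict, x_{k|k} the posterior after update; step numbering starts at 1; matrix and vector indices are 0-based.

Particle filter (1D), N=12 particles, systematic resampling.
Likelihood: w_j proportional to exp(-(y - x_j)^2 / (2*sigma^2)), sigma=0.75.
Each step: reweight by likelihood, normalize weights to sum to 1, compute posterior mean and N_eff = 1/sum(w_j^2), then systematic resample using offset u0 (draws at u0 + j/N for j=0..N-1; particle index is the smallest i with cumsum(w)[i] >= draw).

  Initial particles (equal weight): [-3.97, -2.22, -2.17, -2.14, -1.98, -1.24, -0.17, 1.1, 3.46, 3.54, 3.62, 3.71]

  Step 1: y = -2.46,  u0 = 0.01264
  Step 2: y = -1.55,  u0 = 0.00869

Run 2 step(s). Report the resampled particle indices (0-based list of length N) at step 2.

step 1: w=[0.0328, 0.2367, 0.2312, 0.2275, 0.2030, 0.0664, 0.0024, 0.0000, 0.0000, 0.0000, 0.0000, 0.0000]  mean=-2.1291  Neff=4.8087  idx=[0, 1, 1, 1, 2, 2, 3, 3, 3, 4, 4, 4]
step 2: w=[0.0007, 0.0820, 0.0820, 0.0820, 0.0868, 0.0868, 0.0896, 0.0896, 0.0896, 0.1036, 0.1036, 0.1036]  mean=-2.1164  Neff=10.9227  idx=[1, 2, 3, 4, 5, 6, 6, 7, 8, 9, 10, 11]

resampled_idx = [1, 2, 3, 4, 5, 6, 6, 7, 8, 9, 10, 11]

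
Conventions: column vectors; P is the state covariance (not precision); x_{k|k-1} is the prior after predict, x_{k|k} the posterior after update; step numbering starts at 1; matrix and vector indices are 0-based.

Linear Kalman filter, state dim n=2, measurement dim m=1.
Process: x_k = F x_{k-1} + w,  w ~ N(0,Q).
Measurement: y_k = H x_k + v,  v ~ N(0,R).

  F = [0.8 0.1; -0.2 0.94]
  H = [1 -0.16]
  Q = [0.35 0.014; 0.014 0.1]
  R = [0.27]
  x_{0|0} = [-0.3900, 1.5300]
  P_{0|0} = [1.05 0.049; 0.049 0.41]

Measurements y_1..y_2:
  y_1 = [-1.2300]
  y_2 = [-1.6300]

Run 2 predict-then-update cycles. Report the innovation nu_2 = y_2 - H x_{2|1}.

step 1: x^-=[-0.1590, 1.5162]  P^-=[1.0339 -0.0796; -0.0796 0.4859]  S=[1.3418]  K=[0.7800; -0.1172]  nu=[-0.8284]  x^+=[-0.8052, 1.6133]  P^+=[0.2175 0.0431; 0.0431 0.4674]
step 2: x^-=[-0.4828, 1.6776]  P^-=[0.5008 0.0547; 0.0547 0.5055]  S=[0.7662]  K=[0.6422; -0.0342]  nu=[-0.8788]  x^+=[-1.0471, 1.7076]  P^+=[0.1848 0.0715; 0.0715 0.5046]

innov = [-0.8788]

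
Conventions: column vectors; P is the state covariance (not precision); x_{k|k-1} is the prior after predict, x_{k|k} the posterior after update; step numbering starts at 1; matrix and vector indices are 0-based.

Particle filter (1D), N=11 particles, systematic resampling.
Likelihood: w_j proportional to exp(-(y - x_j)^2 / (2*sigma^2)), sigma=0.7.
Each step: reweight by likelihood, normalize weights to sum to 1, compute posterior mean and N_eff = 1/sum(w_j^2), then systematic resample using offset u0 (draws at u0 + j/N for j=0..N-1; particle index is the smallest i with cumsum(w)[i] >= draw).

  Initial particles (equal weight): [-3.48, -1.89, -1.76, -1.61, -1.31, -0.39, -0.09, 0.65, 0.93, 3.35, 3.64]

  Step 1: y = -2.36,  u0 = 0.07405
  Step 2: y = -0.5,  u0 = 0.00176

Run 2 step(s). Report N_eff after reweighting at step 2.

N_eff = 7.8713

step 1: w=[0.1037, 0.2977, 0.2583, 0.2101, 0.1211, 0.0071, 0.0019, 0.0000, 0.0000, 0.0000, 0.0000]  mean=-1.8780  Neff=4.4451  idx=[0, 1, 1, 1, 2, 2, 2, 3, 3, 4, 4]
step 2: w=[0.0000, 0.0535, 0.0535, 0.0535, 0.0760, 0.0760, 0.0760, 0.1092, 0.1092, 0.1966, 0.1966]  mean=-1.5712  Neff=7.8713  idx=[1, 2, 4, 5, 6, 7, 8, 9, 9, 10, 10]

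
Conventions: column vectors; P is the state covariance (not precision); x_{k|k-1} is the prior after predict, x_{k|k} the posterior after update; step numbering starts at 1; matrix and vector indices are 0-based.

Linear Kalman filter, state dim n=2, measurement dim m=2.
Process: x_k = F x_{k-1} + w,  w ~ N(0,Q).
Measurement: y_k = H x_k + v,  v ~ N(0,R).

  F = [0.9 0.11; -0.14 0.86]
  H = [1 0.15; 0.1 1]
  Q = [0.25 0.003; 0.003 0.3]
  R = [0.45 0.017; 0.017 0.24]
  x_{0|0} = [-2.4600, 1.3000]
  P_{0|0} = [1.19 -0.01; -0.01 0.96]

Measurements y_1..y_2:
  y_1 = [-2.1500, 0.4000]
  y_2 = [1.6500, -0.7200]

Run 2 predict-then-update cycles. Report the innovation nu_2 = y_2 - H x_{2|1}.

step 1: x^-=[-2.0710, 1.4624]  P^-=[1.2235 -0.0637; -0.0637 1.0357]  S=[1.6777 0.2301; 0.2301 1.2752]  K=[0.7355 -0.0867; -0.0575 0.8176]  nu=[-0.2984, -0.8553]  x^+=[-2.2163, 0.7803]  P^+=[0.3358 -0.0419; -0.0419 0.1994]
step 2: x^-=[-1.9088, 0.9813]  P^-=[0.5161 -0.0522; -0.0522 0.4642]  S=[0.9609 0.0852; 0.0852 0.6989]  K=[0.5348 -0.0661; -0.0406 0.6616]  nu=[3.4116, -1.5104]  x^+=[0.0156, -0.1564]  P^+=[0.2442 -0.0312; -0.0312 0.1612]

innov = [3.4116, -1.5104]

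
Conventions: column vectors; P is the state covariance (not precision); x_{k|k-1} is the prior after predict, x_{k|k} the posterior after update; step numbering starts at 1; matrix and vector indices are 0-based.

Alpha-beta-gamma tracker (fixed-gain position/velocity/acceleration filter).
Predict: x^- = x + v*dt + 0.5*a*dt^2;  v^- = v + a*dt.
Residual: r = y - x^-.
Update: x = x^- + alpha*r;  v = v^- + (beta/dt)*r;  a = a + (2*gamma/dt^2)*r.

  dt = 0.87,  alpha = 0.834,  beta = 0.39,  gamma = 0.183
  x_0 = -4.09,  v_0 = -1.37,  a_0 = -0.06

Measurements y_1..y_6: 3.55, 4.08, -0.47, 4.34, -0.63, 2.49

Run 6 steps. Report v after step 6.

step 1: x_pred=-5.3046  r=8.8546  x^+=2.0801  v^+=2.5471  a^+=4.2217
step 2: x_pred=5.8938  r=-1.8138  x^+=4.3811  v^+=5.4069  a^+=3.3446
step 3: x_pred=10.3508  r=-10.8208  x^+=1.3263  v^+=3.4659  a^+=-1.8878
step 4: x_pred=3.6272  r=0.7128  x^+=4.2217  v^+=2.1431  a^+=-1.5431
step 5: x_pred=5.5021  r=-6.1321  x^+=0.3879  v^+=-1.9484  a^+=-4.5084
step 6: x_pred=-3.0133  r=5.5033  x^+=1.5764  v^+=-3.4036  a^+=-1.8472

v_post = -3.4036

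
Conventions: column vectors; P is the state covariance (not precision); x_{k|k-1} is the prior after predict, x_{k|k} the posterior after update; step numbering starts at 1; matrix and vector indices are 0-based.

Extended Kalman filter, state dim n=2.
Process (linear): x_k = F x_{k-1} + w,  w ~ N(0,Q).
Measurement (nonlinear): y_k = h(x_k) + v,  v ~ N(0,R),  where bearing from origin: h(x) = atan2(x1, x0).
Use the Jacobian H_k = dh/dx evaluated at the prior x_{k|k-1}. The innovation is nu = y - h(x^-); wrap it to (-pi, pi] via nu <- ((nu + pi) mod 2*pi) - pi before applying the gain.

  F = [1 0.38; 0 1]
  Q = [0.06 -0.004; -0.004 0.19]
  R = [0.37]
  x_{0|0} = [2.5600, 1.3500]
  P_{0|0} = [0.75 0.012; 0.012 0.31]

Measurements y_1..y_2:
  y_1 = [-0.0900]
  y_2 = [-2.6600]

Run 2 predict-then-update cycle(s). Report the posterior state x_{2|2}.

x_post = [3.6947, 0.1957]

step 1: x^-=[3.0730, 1.3500]  P^-=[0.8639 0.1258; 0.1258 0.5000]  H_jac=[-0.1198 0.2728]  S=[0.4114]  K=[-0.1682; 0.2949]  nu=[-0.5039]  x^+=[3.1578, 1.2014]  P^+=[0.8522 0.1462; 0.1462 0.4642]
step 2: x^-=[3.6143, 1.2014]  P^-=[1.0904 0.3186; 0.3186 0.6542]  H_jac=[-0.0828 0.2491]  S=[0.4049]  K=[-0.0270; 0.3374]  nu=[-2.9809]  x^+=[3.6947, 0.1957]  P^+=[1.0901 0.3223; 0.3223 0.6081]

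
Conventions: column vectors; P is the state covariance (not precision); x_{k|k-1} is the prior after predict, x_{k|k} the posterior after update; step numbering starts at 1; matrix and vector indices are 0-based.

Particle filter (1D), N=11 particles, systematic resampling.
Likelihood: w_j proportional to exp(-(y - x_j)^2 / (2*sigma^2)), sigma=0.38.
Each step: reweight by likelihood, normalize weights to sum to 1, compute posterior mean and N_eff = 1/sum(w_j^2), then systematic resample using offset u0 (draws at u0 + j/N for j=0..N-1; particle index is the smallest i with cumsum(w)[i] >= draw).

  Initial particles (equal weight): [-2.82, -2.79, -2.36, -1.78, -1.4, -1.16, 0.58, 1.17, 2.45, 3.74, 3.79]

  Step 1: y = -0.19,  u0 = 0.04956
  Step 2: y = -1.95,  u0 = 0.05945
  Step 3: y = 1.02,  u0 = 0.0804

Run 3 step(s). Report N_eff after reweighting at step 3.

N_eff = 11.0000

step 1: w=[0.0000, 0.0000, 0.0000, 0.0009, 0.0359, 0.2199, 0.7338, 0.0095, 0.0000, 0.0000, 0.0000]  mean=0.1297  Neff=1.7001  idx=[5, 5, 5, 6, 6, 6, 6, 6, 6, 6, 6]
step 2: w=[0.3333, 0.3333, 0.3333, 0.0000, 0.0000, 0.0000, 0.0000, 0.0000, 0.0000, 0.0000, 0.0000]  mean=-1.1600  Neff=3.0000  idx=[0, 0, 0, 0, 1, 1, 1, 2, 2, 2, 2]
step 3: w=[0.0909, 0.0909, 0.0909, 0.0909, 0.0909, 0.0909, 0.0909, 0.0909, 0.0909, 0.0909, 0.0909]  mean=-1.1600  Neff=11.0000  idx=[0, 1, 2, 3, 4, 5, 6, 7, 8, 9, 10]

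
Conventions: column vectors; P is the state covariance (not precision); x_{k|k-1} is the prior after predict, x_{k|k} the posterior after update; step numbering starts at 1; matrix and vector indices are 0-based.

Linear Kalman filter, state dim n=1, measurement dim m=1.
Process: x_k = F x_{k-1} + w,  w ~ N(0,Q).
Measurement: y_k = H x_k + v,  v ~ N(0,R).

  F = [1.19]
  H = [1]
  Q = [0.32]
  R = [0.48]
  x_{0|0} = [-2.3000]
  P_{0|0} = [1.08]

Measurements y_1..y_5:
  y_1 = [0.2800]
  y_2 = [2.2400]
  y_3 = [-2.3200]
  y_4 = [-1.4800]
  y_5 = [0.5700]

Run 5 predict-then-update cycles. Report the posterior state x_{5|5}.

x_post = [-0.2604]

step 1: x^-=[-2.7370]  P^-=[1.8494]  S=[2.3294]  K=[0.7939]  nu=[3.0170]  x^+=[-0.3417]  P^+=[0.3811]
step 2: x^-=[-0.4066]  P^-=[0.8597]  S=[1.3397]  K=[0.6417]  nu=[2.6466]  x^+=[1.2917]  P^+=[0.3080]
step 3: x^-=[1.5371]  P^-=[0.7562]  S=[1.2362]  K=[0.6117]  nu=[-3.8571]  x^+=[-0.8223]  P^+=[0.2936]
step 4: x^-=[-0.9785]  P^-=[0.7358]  S=[1.2158]  K=[0.6052]  nu=[-0.5015]  x^+=[-1.2820]  P^+=[0.2905]
step 5: x^-=[-1.5256]  P^-=[0.7314]  S=[1.2114]  K=[0.6038]  nu=[2.0956]  x^+=[-0.2604]  P^+=[0.2898]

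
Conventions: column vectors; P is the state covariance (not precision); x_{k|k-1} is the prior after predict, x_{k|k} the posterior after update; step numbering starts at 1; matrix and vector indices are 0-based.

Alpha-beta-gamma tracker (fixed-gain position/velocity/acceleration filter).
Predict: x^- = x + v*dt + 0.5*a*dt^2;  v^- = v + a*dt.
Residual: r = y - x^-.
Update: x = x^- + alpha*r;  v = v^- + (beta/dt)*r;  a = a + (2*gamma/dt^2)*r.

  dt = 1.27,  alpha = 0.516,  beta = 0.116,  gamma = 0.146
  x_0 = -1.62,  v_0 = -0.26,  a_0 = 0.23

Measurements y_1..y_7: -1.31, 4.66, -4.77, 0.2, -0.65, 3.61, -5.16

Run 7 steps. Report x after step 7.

step 1: x_pred=-1.7647  r=0.4547  x^+=-1.5301  v^+=0.0736  a^+=0.3123
step 2: x_pred=-1.1847  r=5.8447  x^+=1.8312  v^+=1.0041  a^+=1.3704
step 3: x_pred=4.2116  r=-8.9816  x^+=-0.4229  v^+=1.9242  a^+=-0.2556
step 4: x_pred=1.8148  r=-1.6148  x^+=0.9815  v^+=1.4521  a^+=-0.5479
step 5: x_pred=2.3839  r=-3.0339  x^+=0.8184  v^+=0.4792  a^+=-1.0972
step 6: x_pred=0.5421  r=3.0679  x^+=2.1252  v^+=-0.6340  a^+=-0.5418
step 7: x_pred=0.8830  r=-6.0430  x^+=-2.2352  v^+=-1.8740  a^+=-1.6358

x_post = -2.2352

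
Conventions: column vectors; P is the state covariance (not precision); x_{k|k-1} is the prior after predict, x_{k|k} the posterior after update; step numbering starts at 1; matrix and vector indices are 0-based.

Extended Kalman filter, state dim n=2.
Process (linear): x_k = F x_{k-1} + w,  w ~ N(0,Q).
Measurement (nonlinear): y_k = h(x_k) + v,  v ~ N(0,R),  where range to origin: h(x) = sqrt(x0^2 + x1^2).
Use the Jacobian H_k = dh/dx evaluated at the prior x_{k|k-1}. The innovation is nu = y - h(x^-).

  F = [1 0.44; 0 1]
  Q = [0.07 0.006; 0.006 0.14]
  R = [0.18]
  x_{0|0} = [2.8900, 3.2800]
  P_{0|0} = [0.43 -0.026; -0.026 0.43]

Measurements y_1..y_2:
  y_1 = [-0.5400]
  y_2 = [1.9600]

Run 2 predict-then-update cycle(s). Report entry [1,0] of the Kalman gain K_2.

K[1,0] = 0.2178

step 1: x^-=[4.3332, 3.2800]  P^-=[0.5604 0.1692; 0.1692 0.5700]  H_jac=[0.7973 0.6035]  S=[0.9067]  K=[0.6054; 0.5282]  nu=[-5.9746]  x^+=[0.7162, 0.1242]  P^+=[0.2281 -0.1207; -0.1207 0.3170]
step 2: x^-=[0.7709, 0.1242]  P^-=[0.2532 0.0248; 0.0248 0.4570]  H_jac=[0.9873 0.1591]  S=[0.4461]  K=[0.5691; 0.2178]  nu=[1.1791]  x^+=[1.4420, 0.3810]  P^+=[0.1087 -0.0305; -0.0305 0.4359]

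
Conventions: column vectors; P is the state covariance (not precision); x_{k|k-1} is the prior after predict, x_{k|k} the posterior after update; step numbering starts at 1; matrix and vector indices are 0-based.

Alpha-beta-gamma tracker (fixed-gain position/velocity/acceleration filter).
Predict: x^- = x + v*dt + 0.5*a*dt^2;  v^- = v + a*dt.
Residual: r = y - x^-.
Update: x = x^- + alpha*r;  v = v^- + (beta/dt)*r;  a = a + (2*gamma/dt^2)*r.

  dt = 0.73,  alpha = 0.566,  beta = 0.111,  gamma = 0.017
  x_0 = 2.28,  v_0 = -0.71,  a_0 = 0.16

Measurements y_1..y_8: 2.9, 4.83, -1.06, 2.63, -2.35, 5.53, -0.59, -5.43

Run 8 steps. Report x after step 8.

step 1: x_pred=1.8043  r=1.0957  x^+=2.4245  v^+=-0.4266  a^+=0.2299
step 2: x_pred=2.1743  r=2.6557  x^+=3.6774  v^+=0.1450  a^+=0.3993
step 3: x_pred=3.8897  r=-4.9497  x^+=1.0882  v^+=-0.3161  a^+=0.0835
step 4: x_pred=0.8797  r=1.7503  x^+=1.8704  v^+=0.0111  a^+=0.1952
step 5: x_pred=1.9305  r=-4.2805  x^+=-0.4923  v^+=-0.4973  a^+=-0.0779
step 6: x_pred=-0.8761  r=6.4061  x^+=2.7498  v^+=0.4199  a^+=0.3308
step 7: x_pred=3.1445  r=-3.7345  x^+=1.0308  v^+=0.0936  a^+=0.0926
step 8: x_pred=1.1237  r=-6.5537  x^+=-2.5857  v^+=-0.8354  a^+=-0.3256

x_post = -2.5857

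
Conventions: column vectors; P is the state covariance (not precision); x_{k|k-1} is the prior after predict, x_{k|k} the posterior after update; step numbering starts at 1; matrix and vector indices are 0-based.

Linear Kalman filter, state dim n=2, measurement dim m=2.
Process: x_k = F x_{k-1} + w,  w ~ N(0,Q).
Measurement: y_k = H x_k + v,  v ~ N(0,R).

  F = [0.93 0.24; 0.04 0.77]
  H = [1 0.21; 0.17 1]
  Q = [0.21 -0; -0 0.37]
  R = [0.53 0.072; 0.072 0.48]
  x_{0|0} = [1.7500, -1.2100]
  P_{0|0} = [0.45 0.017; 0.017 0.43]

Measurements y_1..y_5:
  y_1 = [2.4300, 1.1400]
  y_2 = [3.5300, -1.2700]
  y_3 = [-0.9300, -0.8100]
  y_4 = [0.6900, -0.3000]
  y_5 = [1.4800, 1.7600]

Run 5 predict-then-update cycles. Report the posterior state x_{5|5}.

step 1: x^-=[1.3371, -0.8617]  P^-=[0.6316 0.1085; 0.1085 0.6267]  S=[1.2348 0.4234; 0.4234 1.1619]  K=[0.5328 -0.0083; 0.0047 0.5536]  nu=[1.2739, 1.7744]  x^+=[2.0010, 0.1265]  P^+=[0.2847 -0.0140; -0.0140 0.2684]
step 2: x^-=[1.8913, 0.1775]  P^-=[0.4655 0.0500; 0.0500 0.5287]  S=[1.0398 0.3140; 0.3140 1.0392]  K=[0.4624 -0.0154; -0.0013 0.5174]  nu=[1.6014, -1.7690]  x^+=[2.6591, -0.7399]  P^+=[0.2474 -0.0162; -0.0162 0.2510]
step 3: x^-=[2.2954, -0.4634]  P^-=[0.4312 0.0439; 0.0439 0.5182]  S=[1.0025 0.2995; 0.2995 1.0256]  K=[0.4439 -0.0154; -0.0009 0.5128]  nu=[-3.1281, -0.7368]  x^+=[0.9181, -0.8383]  P^+=[0.2375 -0.0158; -0.0158 0.2488]
step 4: x^-=[0.6527, -0.6088]  P^-=[0.4227 0.0433; 0.0433 0.5169]  S=[0.9937 0.2973; 0.2973 1.0239]  K=[0.4390 -0.0150; -0.0004 0.5122]  nu=[0.1652, 0.1978]  x^+=[0.7222, -0.5075]  P^+=[0.2348 -0.0155; -0.0155 0.2484]
step 5: x^-=[0.5499, -0.3619]  P^-=[0.4205 0.0434; 0.0434 0.5167]  S=[0.9915 0.2970; 0.2970 1.0236]  K=[0.4377 -0.0147; -0.0001 0.5120]  nu=[1.0061, 2.0284]  x^+=[0.9604, 0.6766]  P^+=[0.2342 -0.0154; -0.0154 0.2484]

x_post = [0.9604, 0.6766]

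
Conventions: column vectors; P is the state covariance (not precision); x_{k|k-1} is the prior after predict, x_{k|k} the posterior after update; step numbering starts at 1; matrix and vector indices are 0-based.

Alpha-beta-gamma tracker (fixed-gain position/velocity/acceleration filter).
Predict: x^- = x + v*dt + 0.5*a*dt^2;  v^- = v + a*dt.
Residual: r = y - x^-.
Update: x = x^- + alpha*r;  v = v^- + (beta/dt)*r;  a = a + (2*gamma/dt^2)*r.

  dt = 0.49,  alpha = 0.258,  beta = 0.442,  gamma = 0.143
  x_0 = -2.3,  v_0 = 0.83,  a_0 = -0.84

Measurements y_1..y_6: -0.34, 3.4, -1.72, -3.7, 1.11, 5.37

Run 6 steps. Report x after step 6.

x_post = -2.4172

step 1: x_pred=-1.9941  r=1.6541  x^+=-1.5674  v^+=1.9105  a^+=1.1304
step 2: x_pred=-0.4955  r=3.8955  x^+=0.5095  v^+=5.9783  a^+=5.7706
step 3: x_pred=4.1317  r=-5.8517  x^+=2.6219  v^+=3.5275  a^+=-1.1997
step 4: x_pred=4.2064  r=-7.9064  x^+=2.1665  v^+=-4.1922  a^+=-10.6175
step 5: x_pred=-1.1623  r=2.2723  x^+=-0.5761  v^+=-7.3451  a^+=-7.9108
step 6: x_pred=-5.1249  r=10.4949  x^+=-2.4172  v^+=-1.7546  a^+=4.5903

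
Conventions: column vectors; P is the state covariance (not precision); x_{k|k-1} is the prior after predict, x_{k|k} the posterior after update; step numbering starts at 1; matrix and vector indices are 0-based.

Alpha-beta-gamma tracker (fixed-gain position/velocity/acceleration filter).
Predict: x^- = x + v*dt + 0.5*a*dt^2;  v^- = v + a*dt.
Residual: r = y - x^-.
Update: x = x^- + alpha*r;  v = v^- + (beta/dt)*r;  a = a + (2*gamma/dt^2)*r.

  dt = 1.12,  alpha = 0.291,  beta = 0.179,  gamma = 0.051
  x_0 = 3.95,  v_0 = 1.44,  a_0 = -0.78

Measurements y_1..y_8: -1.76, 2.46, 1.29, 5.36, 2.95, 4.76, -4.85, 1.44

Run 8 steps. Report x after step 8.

x_post = -0.2198

step 1: x_pred=5.0736  r=-6.8336  x^+=3.0850  v^+=-0.5258  a^+=-1.3357
step 2: x_pred=1.6584  r=0.8016  x^+=1.8917  v^+=-1.8936  a^+=-1.2705
step 3: x_pred=-1.0260  r=2.3160  x^+=-0.3520  v^+=-2.9464  a^+=-1.0822
step 4: x_pred=-4.3307  r=9.6907  x^+=-1.5107  v^+=-2.6096  a^+=-0.2942
step 5: x_pred=-4.6180  r=7.5680  x^+=-2.4157  v^+=-1.7296  a^+=0.3212
step 6: x_pred=-4.1514  r=8.9114  x^+=-1.5582  v^+=0.0544  a^+=1.0458
step 7: x_pred=-0.8413  r=-4.0087  x^+=-2.0078  v^+=0.5851  a^+=0.7199
step 8: x_pred=-0.9011  r=2.3411  x^+=-0.2198  v^+=1.7655  a^+=0.9102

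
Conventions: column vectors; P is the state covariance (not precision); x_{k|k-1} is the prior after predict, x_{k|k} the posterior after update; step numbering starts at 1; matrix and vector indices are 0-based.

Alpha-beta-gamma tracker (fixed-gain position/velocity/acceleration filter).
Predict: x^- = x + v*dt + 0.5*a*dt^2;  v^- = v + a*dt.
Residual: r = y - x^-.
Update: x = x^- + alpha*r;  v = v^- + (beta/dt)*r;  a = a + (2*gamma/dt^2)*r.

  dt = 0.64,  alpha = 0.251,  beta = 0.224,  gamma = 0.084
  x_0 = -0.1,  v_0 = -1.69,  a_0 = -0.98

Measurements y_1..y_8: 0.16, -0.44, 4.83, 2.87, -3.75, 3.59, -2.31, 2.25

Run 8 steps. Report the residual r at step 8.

step 1: x_pred=-1.3823  r=1.5423  x^+=-0.9952  v^+=-1.7774  a^+=-0.3474
step 2: x_pred=-2.2039  r=1.7639  x^+=-1.7611  v^+=-1.3824  a^+=0.3760
step 3: x_pred=-2.5688  r=7.3988  x^+=-0.7117  v^+=1.4479  a^+=3.4107
step 4: x_pred=0.9134  r=1.9566  x^+=1.4045  v^+=4.3156  a^+=4.2132
step 5: x_pred=5.0293  r=-8.7793  x^+=2.8257  v^+=3.9392  a^+=0.6123
step 6: x_pred=5.4723  r=-1.8823  x^+=4.9998  v^+=3.6723  a^+=-0.1597
step 7: x_pred=7.3174  r=-9.6274  x^+=4.9009  v^+=0.2006  a^+=-4.1084
step 8: x_pred=4.1879  r=-1.9379  x^+=3.7015  v^+=-3.1071  a^+=-4.9033

resid = -1.9379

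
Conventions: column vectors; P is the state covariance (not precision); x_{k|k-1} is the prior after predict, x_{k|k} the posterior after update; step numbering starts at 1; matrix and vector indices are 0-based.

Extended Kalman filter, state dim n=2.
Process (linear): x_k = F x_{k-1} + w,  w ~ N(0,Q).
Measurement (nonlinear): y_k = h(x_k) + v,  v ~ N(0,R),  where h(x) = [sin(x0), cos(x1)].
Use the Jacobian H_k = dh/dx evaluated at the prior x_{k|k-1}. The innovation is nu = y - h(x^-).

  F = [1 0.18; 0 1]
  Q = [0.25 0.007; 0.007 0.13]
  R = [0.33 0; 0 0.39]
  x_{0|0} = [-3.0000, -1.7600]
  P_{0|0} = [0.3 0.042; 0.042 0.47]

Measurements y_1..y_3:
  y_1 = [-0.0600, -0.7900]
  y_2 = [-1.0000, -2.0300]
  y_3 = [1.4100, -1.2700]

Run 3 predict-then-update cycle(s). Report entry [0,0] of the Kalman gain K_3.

K[0,0] = -0.5935

step 1: x^-=[-3.3168, -1.7600]  P^-=[0.5803 0.1336; 0.1336 0.6000]  H_jac=[-0.9847 0.0000; 0.0000 0.9822]  S=[0.8927 -0.1292; -0.1292 0.9688]  K=[-0.6328 0.0511; -0.0605 0.6002]  nu=[-0.2343, -0.6019]  x^+=[-3.1993, -2.1071]  P^+=[0.2121 0.0203; 0.0203 0.2383]
step 2: x^-=[-3.5785, -2.1071]  P^-=[0.4771 0.0702; 0.0702 0.3683]  H_jac=[-0.9060 0.0000; 0.0000 0.8596]  S=[0.7216 -0.0547; -0.0547 0.6622]  K=[-0.5958 0.0419; -0.0522 0.4739]  nu=[-1.4232, -1.5190]  x^+=[-2.7943, -2.7526]  P^+=[0.2170 0.0190; 0.0190 0.2150]
step 3: x^-=[-3.2897, -2.7526]  P^-=[0.4808 0.0647; 0.0647 0.3450]  H_jac=[-0.9890 0.0000; 0.0000 0.3793]  S=[0.8003 -0.0243; -0.0243 0.4396]  K=[-0.5935 0.0231; -0.0711 0.2937]  nu=[1.2624, -0.3447]  x^+=[-4.0469, -2.9435]  P^+=[0.1980 0.0237; 0.0237 0.3020]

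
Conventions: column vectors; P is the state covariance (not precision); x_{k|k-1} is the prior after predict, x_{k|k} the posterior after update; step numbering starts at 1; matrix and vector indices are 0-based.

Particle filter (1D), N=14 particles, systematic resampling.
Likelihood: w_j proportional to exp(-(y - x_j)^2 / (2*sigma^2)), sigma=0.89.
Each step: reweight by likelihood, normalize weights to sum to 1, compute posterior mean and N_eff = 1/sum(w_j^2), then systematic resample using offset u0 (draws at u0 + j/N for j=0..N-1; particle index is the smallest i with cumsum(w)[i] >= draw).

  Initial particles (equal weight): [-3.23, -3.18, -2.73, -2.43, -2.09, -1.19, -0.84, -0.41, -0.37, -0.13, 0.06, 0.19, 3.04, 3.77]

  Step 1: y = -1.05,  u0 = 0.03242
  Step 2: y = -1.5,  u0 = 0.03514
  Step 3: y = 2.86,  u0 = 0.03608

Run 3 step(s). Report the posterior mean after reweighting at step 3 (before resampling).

post_mean = -0.1404

step 1: w=[0.0083, 0.0095, 0.0281, 0.0502, 0.0844, 0.1650, 0.1625, 0.1290, 0.1248, 0.0979, 0.0768, 0.0633, 0.0000, 0.0000]  mean=-0.8605  Neff=8.6238  idx=[2, 4, 4, 5, 5, 6, 6, 7, 7, 8, 8, 9, 10, 11]
step 2: w=[0.0486, 0.1014, 0.1014, 0.1189, 0.1189, 0.0960, 0.0960, 0.0597, 0.0597, 0.0564, 0.0564, 0.0386, 0.0272, 0.0208]  mean=-1.0909  Neff=11.6581  idx=[0, 1, 2, 2, 3, 4, 4, 5, 6, 6, 8, 9, 10, 12]
step 3: w=[0.0000, 0.0000, 0.0000, 0.0000, 0.0027, 0.0027, 0.0027, 0.0152, 0.0152, 0.0152, 0.1005, 0.1185, 0.1185, 0.6088]  mean=-0.1404  Neff=2.4421  idx=[8, 10, 11, 11, 12, 13, 13, 13, 13, 13, 13, 13, 13, 13]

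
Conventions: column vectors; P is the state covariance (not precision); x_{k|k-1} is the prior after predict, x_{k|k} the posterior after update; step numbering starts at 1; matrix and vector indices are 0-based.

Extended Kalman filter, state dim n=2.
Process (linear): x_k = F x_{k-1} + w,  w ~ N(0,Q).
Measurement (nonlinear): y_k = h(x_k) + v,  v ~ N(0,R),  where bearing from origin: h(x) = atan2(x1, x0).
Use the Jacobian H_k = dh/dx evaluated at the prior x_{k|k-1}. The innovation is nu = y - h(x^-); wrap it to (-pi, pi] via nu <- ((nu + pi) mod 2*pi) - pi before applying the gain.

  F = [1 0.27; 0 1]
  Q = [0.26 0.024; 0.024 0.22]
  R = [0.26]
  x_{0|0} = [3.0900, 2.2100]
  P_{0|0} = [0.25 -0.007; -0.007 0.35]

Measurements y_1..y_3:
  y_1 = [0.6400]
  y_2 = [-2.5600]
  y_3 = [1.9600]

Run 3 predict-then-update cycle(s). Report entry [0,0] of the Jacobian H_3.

step 1: x^-=[3.6867, 2.2100]  P^-=[0.5317 0.1115; 0.1115 0.5700]  H_jac=[-0.1196 0.1995]  S=[0.2850]  K=[-0.1451; 0.3523]  nu=[0.1000]  x^+=[3.6722, 2.2452]  P^+=[0.5257 0.1261; 0.1261 0.5346]
step 2: x^-=[4.2784, 2.2452]  P^-=[0.8928 0.2944; 0.2944 0.7546]  H_jac=[-0.0962 0.1833]  S=[0.2832]  K=[-0.1127; 0.3883]  nu=[-3.0433]  x^+=[4.6212, 1.0635]  P^+=[0.8892 0.3068; 0.3068 0.7119]
step 3: x^-=[4.9084, 1.0635]  P^-=[1.3668 0.5230; 0.5230 0.9319]  H_jac=[-0.0422 0.1946]  S=[0.2891]  K=[0.1527; 0.5509]  nu=[1.7466]  x^+=[5.1751, 2.0258]  P^+=[1.3600 0.4987; 0.4987 0.8442]

H_jac[0,0] = -0.0422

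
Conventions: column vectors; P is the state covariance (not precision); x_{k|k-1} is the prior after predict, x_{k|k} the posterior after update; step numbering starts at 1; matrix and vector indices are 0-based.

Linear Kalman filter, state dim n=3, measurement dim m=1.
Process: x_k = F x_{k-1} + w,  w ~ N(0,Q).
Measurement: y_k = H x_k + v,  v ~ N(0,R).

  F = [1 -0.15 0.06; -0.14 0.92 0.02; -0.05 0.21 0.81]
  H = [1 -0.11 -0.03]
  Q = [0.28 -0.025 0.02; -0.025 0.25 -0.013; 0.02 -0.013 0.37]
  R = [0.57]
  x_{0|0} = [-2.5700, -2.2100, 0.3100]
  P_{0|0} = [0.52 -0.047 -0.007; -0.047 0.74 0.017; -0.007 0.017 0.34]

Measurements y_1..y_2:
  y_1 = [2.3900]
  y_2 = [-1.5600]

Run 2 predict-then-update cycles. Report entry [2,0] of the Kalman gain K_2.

step 1: x^-=[-2.2199, -1.6672, -0.0845]  P^-=[0.8308 -0.2429 -0.0305; -0.2429 0.8994 0.1562; -0.0305 0.1562 0.6343]  S=[1.4686]  K=[0.5846; -0.2360; -0.0454]  nu=[4.4240]  x^+=[0.3661, -2.7112, -0.2855]  P^+=[0.3290 -0.0404 0.0085; -0.0404 0.8177 0.1405; 0.0085 0.1405 0.6313]
step 2: x^-=[0.7557, -2.5512, -0.8189]  P^-=[0.6403 -0.2137 -0.0087; -0.2137 0.9643 0.2648; -0.0087 0.2648 0.8690]  S=[1.2720]  K=[0.5220; -0.2576; -0.0503]  nu=[-2.6209]  x^+=[-0.6125, -1.8760, -0.6871]  P^+=[0.2936 -0.0426 0.0246; -0.0426 0.8799 0.2484; 0.0246 0.2484 0.8658]

K[2,0] = -0.0503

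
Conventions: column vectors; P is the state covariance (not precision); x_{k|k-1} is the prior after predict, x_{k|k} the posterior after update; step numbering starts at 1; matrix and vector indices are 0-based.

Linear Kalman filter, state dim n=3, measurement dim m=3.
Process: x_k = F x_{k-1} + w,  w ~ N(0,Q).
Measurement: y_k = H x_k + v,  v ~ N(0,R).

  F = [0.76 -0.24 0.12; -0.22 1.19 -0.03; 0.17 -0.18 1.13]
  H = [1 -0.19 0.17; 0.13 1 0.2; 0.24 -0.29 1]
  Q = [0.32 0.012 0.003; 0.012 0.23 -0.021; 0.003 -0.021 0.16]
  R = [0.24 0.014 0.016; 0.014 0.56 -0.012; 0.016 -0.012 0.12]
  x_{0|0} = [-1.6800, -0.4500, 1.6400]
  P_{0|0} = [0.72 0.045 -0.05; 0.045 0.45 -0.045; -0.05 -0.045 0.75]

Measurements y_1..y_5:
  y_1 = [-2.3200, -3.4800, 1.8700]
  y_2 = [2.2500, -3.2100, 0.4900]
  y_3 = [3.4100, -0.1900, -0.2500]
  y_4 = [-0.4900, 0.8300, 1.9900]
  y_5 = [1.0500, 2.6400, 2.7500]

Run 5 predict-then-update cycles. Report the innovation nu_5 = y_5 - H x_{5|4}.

innov = [-0.0153, 3.3923, 0.7387]

step 1: x^-=[-0.9720, -0.2151, 1.6486]  P^-=[0.7496 -0.2008 0.1784; -0.2008 0.8818 -0.2069; 0.1784 -0.2069 1.1494]  S=[1.2050 -0.2006 0.7425; -0.2006 1.3747 -0.2182; 0.7425 -0.2182 1.6203]  K=[0.7307 0.0460 -0.0715; -0.1327 0.5442 -0.1812; -0.1687 0.1471 0.8699]  nu=[-1.6691, -3.4683, 0.3923]  x^+=[-2.3792, -1.9522, 1.7615]  P^+=[0.1848 0.0200 -0.0360; 0.0200 0.2925 0.0496; -0.0360 0.0496 0.1230]
step 2: x^-=[-1.1283, -1.8525, 1.9374]  P^-=[0.4286 -0.0745 0.0065; -0.0745 0.6388 -0.0138; 0.0065 -0.0138 0.2966]  S=[0.7317 -0.1146 0.2395; -0.1146 1.1934 -0.1514; 0.2395 -0.1514 0.5164]  K=[0.6204 0.0422 -0.0218; -0.1226 0.4851 -0.2209; -0.1218 0.1128 0.6746]  nu=[2.6969, -1.5983, -1.7138]  x^+=[0.5150, -2.5800, 0.2724]  P^+=[0.1568 0.0173 -0.0258; 0.0173 0.2628 0.0378; -0.0258 0.0378 0.0948]
step 3: x^-=[1.0433, -3.1917, 0.8598]  P^-=[0.4139 -0.0661 0.0106; -0.0661 0.5977 -0.0246; 0.0106 -0.0246 0.2677]  S=[0.7135 -0.1020 0.2329; -0.1020 1.1489 -0.1536; 0.2329 -0.1536 0.4905]  K=[0.6107 0.0436 -0.0131; -0.1140 0.4668 -0.2357; -0.1127 0.1034 0.6516]  nu=[1.6141, 2.6941, -2.2858]  x^+=[2.1765, -1.5792, -0.5328]  P^+=[0.1545 0.0179 -0.0242; 0.0179 0.2536 0.0335; -0.0242 0.0335 0.0907]
step 4: x^-=[1.9692, -2.3421, 0.0522]  P^-=[0.4123 -0.0632 0.0119; -0.0632 0.5846 -0.0284; 0.0119 -0.0284 0.2644]  S=[0.7109 -0.0973 0.2325; -0.0973 1.1350 -0.1532; 0.2325 -0.1532 0.4884]  K=[0.6096 0.0443 -0.0118; -0.1107 0.4611 -0.2390; -0.1107 0.1010 0.6486]  nu=[-2.9131, 2.9057, 0.7859]  x^+=[0.3128, -0.8677, 1.1781]  P^+=[0.1543 0.0182 -0.0239; 0.0182 0.2507 0.0323; -0.0239 0.0323 0.0900]
step 5: x^-=[0.5874, -1.1367, 1.5407]  P^-=[0.4120 -0.0623 0.0122; -0.0623 0.5804 -0.0294; 0.0122 -0.0294 0.2640]  S=[0.7103 -0.0956 0.2324; -0.0956 1.1306 -0.1528; 0.2324 -0.1528 0.4881]  K=[0.6094 0.0444 -0.0116; -0.1097 0.4593 -0.2397; -0.1103 0.1004 0.6483]  nu=[-0.0153, 3.3923, 0.7387]  x^+=[0.7202, 0.2461, 2.3617]  P^+=[0.1542 0.0183 -0.0239; 0.0183 0.2498 0.0320; -0.0239 0.0320 0.0898]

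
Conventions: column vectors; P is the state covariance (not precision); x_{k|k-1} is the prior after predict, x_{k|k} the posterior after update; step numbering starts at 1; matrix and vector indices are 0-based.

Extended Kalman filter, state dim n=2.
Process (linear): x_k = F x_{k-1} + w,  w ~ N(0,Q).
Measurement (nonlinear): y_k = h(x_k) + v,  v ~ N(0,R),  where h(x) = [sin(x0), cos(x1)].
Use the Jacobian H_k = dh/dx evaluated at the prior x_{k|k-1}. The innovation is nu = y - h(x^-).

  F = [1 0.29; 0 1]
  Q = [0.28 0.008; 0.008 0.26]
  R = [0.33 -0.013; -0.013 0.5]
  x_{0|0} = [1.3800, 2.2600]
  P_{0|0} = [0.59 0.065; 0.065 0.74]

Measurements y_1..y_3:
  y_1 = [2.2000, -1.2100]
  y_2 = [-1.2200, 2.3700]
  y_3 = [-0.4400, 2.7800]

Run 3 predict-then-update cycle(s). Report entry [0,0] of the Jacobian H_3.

step 1: x^-=[2.0354, 2.2600]  P^-=[0.9699 0.2876; 0.2876 1.0000]  H_jac=[-0.4481 0.0000; 0.0000 -0.7718]  S=[0.5247 0.0865; 0.0865 1.0956]  K=[-0.8053 -0.1390; -0.1312 -0.6941]  nu=[1.3060, -0.5741]  x^+=[1.0635, 2.4870]  P^+=[0.5891 0.0765; 0.0765 0.4475]
step 2: x^-=[1.7847, 2.4870]  P^-=[0.9511 0.2143; 0.2143 0.7075]  H_jac=[-0.2123 0.0000; 0.0000 -0.6088]  S=[0.3729 0.0147; 0.0147 0.7622]  K=[-0.5352 -0.1608; -0.0998 -0.5631]  nu=[-2.1972, 3.1633]  x^+=[2.4518, 0.9250]  P^+=[0.8221 0.1207; 0.1207 0.4604]
step 3: x^-=[2.7200, 0.9250]  P^-=[1.2108 0.2622; 0.2622 0.7204]  H_jac=[-0.9125 0.0000; 0.0000 -0.7986]  S=[1.3381 0.1780; 0.1780 0.9594]  K=[-0.8168 -0.0667; -0.1015 -0.5808]  nu=[-0.8492, 2.1781]  x^+=[3.2685, -0.2539]  P^+=[0.2944 0.0284; 0.0284 0.3620]

H_jac[0,0] = -0.9125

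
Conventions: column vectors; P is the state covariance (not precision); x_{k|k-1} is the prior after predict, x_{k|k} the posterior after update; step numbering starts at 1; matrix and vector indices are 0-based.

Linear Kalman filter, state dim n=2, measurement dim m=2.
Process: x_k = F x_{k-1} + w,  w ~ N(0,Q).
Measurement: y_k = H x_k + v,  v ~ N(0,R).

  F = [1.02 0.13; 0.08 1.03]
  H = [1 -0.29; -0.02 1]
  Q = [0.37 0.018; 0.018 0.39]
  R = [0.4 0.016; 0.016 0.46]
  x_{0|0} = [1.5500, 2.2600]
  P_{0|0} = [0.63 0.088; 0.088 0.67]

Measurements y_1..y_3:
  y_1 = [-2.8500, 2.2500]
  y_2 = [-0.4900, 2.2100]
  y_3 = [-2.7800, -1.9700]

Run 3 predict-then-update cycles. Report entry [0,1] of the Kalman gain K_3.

step 1: x^-=[1.8748, 2.4518]  P^-=[1.0601 0.2525; 0.2525 1.1193]  S=[1.4078 -0.0759; -0.0759 1.5697]  K=[0.7108 0.1817; -0.0130 0.7093]  nu=[-4.0138, -0.1643]  x^+=[-1.0081, 2.3875]  P^+=[0.3166 0.1013; 0.1013 0.3281]
step 2: x^-=[-0.7179, 2.3785]  P^-=[0.7318 0.1952; 0.1952 0.7568]  S=[1.0822 -0.0217; -0.0217 1.2093]  K=[0.6271 0.1606; -0.0099 0.6224]  nu=[0.9176, -0.1828]  x^+=[-0.1718, 2.2556]  P^+=[0.2794 0.0895; 0.0895 0.2879]
step 3: x^-=[0.1180, 2.3095]  P^-=[0.6893 0.1743; 0.1743 0.7120]  S=[1.0480 -0.0289; -0.0289 1.1653]  K=[0.6137 0.1530; -0.0139 0.6077]  nu=[-2.2283, -4.2772]  x^+=[-1.9038, -0.2586]  P^+=[0.2728 0.0857; 0.0857 0.2810]

K[0,1] = 0.1530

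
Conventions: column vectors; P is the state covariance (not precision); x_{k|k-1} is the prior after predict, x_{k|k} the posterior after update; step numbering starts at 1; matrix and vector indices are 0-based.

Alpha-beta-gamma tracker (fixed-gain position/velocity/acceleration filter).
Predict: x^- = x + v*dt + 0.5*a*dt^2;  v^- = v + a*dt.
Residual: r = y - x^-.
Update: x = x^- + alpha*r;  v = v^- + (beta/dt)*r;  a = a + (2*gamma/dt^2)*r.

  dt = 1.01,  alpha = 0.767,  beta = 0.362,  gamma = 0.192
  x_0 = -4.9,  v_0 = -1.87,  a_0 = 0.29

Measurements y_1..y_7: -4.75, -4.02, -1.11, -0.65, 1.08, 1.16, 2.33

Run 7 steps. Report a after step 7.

step 1: x_pred=-6.6408  r=1.8908  x^+=-5.1906  v^+=-0.8994  a^+=1.0018
step 2: x_pred=-5.5880  r=1.5680  x^+=-4.3853  v^+=0.6744  a^+=1.5920
step 3: x_pred=-2.8922  r=1.7822  x^+=-1.5253  v^+=2.9211  a^+=2.2629
step 4: x_pred=2.5792  r=-3.2292  x^+=0.1024  v^+=4.0492  a^+=1.0473
step 5: x_pred=4.7263  r=-3.6463  x^+=1.9296  v^+=3.8001  a^+=-0.3253
step 6: x_pred=5.6018  r=-4.4418  x^+=2.1949  v^+=1.8796  a^+=-1.9973
step 7: x_pred=3.0746  r=-0.7446  x^+=2.5035  v^+=-0.4046  a^+=-2.2776

a_post = -2.2776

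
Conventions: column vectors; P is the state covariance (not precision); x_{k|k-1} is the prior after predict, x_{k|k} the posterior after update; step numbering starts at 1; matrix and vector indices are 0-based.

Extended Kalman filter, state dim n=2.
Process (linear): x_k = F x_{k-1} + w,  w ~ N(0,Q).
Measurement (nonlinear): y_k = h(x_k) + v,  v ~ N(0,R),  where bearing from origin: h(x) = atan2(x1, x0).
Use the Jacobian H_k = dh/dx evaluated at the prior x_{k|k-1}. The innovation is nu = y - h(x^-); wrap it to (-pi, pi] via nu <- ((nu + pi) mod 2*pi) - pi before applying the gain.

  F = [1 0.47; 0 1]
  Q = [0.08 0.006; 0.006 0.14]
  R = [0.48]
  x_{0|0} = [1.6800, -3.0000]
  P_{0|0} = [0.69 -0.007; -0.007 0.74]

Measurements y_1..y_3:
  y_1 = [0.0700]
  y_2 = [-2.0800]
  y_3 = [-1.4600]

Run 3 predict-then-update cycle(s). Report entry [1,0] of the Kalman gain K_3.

step 1: x^-=[0.2700, -3.0000]  P^-=[0.9269 0.3468; 0.3468 0.8800]  H_jac=[0.3307 0.0298]  S=[0.5889]  K=[0.5379; 0.2392]  nu=[1.5510]  x^+=[1.1043, -2.6290]  P^+=[0.7565 0.2710; 0.2710 0.8463]
step 2: x^-=[-0.1313, -2.6290]  P^-=[1.2782 0.6748; 0.6748 0.9863]  H_jac=[0.3794 -0.0190]  S=[0.6547]  K=[0.7213; 0.3625]  nu=[-0.4593]  x^+=[-0.4626, -2.7955]  P^+=[0.9376 0.5036; 0.5036 0.9003]
step 3: x^-=[-1.7765, -2.7955]  P^-=[1.6899 0.9327; 0.9327 1.0403]  H_jac=[0.2548 -0.1619]  S=[0.5400]  K=[0.5177; 0.1282]  nu=[0.6769]  x^+=[-1.4261, -2.7088]  P^+=[1.5452 0.8969; 0.8969 1.0314]

K[1,0] = 0.1282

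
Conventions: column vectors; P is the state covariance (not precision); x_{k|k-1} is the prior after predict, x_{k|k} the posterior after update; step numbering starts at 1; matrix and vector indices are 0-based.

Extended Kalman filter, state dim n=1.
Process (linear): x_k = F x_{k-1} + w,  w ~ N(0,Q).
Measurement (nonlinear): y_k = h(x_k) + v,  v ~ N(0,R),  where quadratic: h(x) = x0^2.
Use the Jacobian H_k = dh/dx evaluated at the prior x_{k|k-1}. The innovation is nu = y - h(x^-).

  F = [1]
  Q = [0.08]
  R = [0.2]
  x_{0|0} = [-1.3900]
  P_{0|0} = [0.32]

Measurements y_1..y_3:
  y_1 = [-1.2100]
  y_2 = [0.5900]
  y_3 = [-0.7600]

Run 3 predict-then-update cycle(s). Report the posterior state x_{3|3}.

step 1: x^-=[-1.3900]  P^-=[0.4000]  H_jac=[-2.7800]  S=[3.2914]  K=[-0.3379]  nu=[-3.1421]  x^+=[-0.3284]  P^+=[0.0243]
step 2: x^-=[-0.3284]  P^-=[0.1043]  H_jac=[-0.6569]  S=[0.2450]  K=[-0.2796]  nu=[0.4821]  x^+=[-0.4633]  P^+=[0.0851]
step 3: x^-=[-0.4633]  P^-=[0.1651]  H_jac=[-0.9265]  S=[0.3418]  K=[-0.4477]  nu=[-0.9746]  x^+=[-0.0269]  P^+=[0.0966]

x_post = [-0.0269]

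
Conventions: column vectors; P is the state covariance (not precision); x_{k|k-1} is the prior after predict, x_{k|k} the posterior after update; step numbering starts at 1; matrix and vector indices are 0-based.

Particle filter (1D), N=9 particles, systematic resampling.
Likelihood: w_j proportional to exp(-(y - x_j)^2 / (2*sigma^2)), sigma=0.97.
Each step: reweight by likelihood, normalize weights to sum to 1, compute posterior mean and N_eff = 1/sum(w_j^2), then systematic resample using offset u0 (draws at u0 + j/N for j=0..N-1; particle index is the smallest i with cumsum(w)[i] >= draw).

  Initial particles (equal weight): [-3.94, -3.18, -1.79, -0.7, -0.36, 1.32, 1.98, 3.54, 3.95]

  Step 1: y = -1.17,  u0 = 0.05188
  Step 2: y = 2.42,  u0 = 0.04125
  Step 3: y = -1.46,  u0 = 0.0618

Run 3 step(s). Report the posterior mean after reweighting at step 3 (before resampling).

step 1: w=[0.0066, 0.0452, 0.3152, 0.3439, 0.2729, 0.0143, 0.0020, 0.0000, 0.0000]  mean=-1.0498  Neff=3.3973  idx=[2, 2, 2, 3, 3, 3, 4, 4, 4]
step 2: w=[0.0012, 0.0012, 0.0012, 0.0851, 0.0851, 0.0851, 0.2470, 0.2470, 0.2470]  mean=-0.4520  Neff=4.8828  idx=[3, 4, 6, 6, 6, 7, 7, 8, 8]
step 3: w=[0.1428, 0.1428, 0.1021, 0.1021, 0.1021, 0.1021, 0.1021, 0.1021, 0.1021]  mean=-0.4571  Neff=8.7954  idx=[0, 1, 1, 3, 4, 5, 6, 7, 8]

post_mean = -0.4571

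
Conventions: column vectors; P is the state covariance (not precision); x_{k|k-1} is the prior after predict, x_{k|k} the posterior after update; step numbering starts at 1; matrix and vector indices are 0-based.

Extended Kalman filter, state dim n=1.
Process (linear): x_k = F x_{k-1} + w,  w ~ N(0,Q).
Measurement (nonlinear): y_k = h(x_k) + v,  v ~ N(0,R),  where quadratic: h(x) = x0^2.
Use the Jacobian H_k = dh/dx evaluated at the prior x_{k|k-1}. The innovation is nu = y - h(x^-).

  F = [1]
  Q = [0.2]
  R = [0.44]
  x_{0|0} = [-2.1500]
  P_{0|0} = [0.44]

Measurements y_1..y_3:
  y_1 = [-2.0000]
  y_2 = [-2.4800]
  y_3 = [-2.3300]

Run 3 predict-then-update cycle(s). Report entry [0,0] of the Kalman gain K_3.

step 1: x^-=[-2.1500]  P^-=[0.6400]  H_jac=[-4.3000]  S=[12.2736]  K=[-0.2242]  nu=[-6.6225]  x^+=[-0.6651]  P^+=[0.0229]
step 2: x^-=[-0.6651]  P^-=[0.2229]  H_jac=[-1.3302]  S=[0.8345]  K=[-0.3554]  nu=[-2.9224]  x^+=[0.3735]  P^+=[0.1176]
step 3: x^-=[0.3735]  P^-=[0.3176]  H_jac=[0.7469]  S=[0.6172]  K=[0.3843]  nu=[-2.4695]  x^+=[-0.5756]  P^+=[0.2264]

K[0,0] = 0.3843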